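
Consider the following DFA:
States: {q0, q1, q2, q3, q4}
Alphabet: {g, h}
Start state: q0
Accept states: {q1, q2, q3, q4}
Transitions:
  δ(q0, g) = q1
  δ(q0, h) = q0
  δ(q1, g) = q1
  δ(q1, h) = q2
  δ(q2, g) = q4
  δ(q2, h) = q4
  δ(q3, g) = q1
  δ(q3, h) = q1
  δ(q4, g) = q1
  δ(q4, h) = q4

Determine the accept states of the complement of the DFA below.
Complement accept states = All states \ Original accept states
= {q0, q1, q2, q3, q4} \ {q1, q2, q3, q4}
{q0}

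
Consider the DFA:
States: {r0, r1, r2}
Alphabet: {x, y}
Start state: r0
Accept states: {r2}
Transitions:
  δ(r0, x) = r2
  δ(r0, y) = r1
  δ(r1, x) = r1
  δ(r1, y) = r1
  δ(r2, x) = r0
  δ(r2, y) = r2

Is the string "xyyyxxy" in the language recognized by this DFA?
Processing string "xyyyxxy":
  r0 --x--> r2
  r2 --y--> r2
  r2 --y--> r2
  r2 --y--> r2
  r2 --x--> r0
  r0 --x--> r2
  r2 --y--> r2
Final state: r2
Accept states: {r2}
Yes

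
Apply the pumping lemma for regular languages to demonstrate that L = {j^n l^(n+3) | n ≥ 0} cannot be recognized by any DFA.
Assume L is regular with pumping length p. Idea: pumping the j-block breaks the fixed offset of 3.
Choose s = j^p l^(p+3) ∈ L. By the pumping lemma, s = xyz with |xy| ≤ p, |y| > 0, so y = j^k with k ≥ 1. Then xy²z = j^(p+k) l^(p+3). For this to be in L we would need p+3 = (p+k)+3, i.e. k = 0, contradicting k ≥ 1. So xy²z ∉ L.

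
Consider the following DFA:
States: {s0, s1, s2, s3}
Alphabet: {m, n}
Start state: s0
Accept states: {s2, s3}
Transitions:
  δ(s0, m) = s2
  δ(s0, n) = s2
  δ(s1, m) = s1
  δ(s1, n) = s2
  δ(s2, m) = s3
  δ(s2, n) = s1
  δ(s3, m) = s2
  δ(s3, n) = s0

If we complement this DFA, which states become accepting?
Complement accept states = All states \ Original accept states
= {s0, s1, s2, s3} \ {s2, s3}
{s0, s1}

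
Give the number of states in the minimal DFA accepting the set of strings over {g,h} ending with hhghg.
By Myhill–Nerode, count the distinguishable equivalence classes: 6 classes — one per longest suffix of the input that is a prefix of 'hhghg' (lengths 0 through 5); only the length-5 class is accepting.
6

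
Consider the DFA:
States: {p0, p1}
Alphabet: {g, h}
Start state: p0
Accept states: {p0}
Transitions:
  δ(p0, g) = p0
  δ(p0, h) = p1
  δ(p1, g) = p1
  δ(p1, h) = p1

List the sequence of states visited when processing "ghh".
read 'g': p0 → p0
  read 'h': p0 → p1
  read 'h': p1 → p1
p0 -> p0 -> p1 -> p1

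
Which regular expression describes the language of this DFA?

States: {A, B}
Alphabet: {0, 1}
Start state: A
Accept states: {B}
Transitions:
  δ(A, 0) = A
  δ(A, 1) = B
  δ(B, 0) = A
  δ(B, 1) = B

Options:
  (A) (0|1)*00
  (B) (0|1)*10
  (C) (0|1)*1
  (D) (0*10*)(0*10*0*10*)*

Check each option against the DFA on short strings; one disagreement eliminates an option:
  (A) (0|1)*00: on '1' the DFA goes A → B and accepts (B ∈ Accept), but the regex does not match it → eliminate
  (B) (0|1)*10: on '1' the DFA goes A → B and accepts (B ∈ Accept), but the regex does not match it → eliminate
  (C) (0|1)*1: agrees with the DFA on every string of length ≤ 6
  (D) (0*10*)(0*10*0*10*)*: on '10' the DFA goes A → B → A and rejects (A ∉ Accept), but the regex matches it → eliminate
Only (C) is consistent with the DFA.
(C) (0|1)*1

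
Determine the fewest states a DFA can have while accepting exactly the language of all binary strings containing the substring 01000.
By Myhill–Nerode, count the distinguishable equivalence classes: 6 classes — one per longest suffix of the input that is a prefix of '01000' (lengths 0 through 4), plus an absorbing 'already seen 01000' class.
6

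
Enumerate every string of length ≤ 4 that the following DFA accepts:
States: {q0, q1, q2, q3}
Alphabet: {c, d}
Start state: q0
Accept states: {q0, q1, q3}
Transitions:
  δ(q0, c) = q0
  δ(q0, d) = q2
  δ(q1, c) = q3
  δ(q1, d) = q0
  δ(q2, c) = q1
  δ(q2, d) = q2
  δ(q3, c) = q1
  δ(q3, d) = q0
ε, c, cc, dc, ccc, cdc, dcc, dcd, ddc, cccc, ccdc, cdcc, cdcd, cddc, dccc, dccd, dcdc, ddcc, ddcd, dddc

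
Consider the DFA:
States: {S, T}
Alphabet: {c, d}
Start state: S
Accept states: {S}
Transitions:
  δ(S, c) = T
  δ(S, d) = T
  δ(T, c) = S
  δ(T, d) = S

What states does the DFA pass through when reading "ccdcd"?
read 'c': S → T
  read 'c': T → S
  read 'd': S → T
  read 'c': T → S
  read 'd': S → T
S -> T -> S -> T -> S -> T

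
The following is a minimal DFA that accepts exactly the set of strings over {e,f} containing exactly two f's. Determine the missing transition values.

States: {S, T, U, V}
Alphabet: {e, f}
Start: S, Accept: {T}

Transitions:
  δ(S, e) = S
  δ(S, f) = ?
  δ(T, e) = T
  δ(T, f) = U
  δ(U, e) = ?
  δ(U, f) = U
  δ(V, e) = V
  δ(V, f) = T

From the language and accept set, identify what each state tracks — S: zero f's; T: two f's; U: ≥ three f's (dead); V: one f.
Each missing δ(q, a) is the state matching the new tracked value after reading a.
δ(S, f) = V; δ(U, e) = U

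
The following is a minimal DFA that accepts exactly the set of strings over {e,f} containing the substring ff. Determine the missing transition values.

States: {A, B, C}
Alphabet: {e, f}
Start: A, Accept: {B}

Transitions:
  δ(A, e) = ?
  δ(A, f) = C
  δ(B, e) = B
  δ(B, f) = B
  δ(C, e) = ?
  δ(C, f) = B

From the language and accept set, identify what each state tracks — A: no progress toward ff; B: substring ff seen; C: one trailing f.
Each missing δ(q, a) is the state matching the new tracked value after reading a.
δ(A, e) = A; δ(C, e) = A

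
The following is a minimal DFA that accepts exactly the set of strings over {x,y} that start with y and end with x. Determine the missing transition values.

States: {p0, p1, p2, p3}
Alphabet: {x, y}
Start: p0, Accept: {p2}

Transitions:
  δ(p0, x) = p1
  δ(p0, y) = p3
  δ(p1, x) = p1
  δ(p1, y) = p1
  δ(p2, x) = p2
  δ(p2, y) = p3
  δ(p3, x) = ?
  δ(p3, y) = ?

From the language and accept set, identify what each state tracks — p0: no input read; p1: started with x (dead); p2: started with y, last symbol x; p3: started with y, last symbol y.
Each missing δ(q, a) is the state matching the new tracked value after reading a.
δ(p3, x) = p2; δ(p3, y) = p3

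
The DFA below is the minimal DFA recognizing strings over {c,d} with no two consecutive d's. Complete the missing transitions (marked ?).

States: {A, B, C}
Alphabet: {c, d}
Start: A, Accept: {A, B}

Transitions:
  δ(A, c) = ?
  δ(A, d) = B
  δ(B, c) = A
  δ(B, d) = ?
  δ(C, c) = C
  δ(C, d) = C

From the language and accept set, identify what each state tracks — A: last symbol not d (ok); B: last symbol d (ok); C: saw dd (dead).
Each missing δ(q, a) is the state matching the new tracked value after reading a.
δ(A, c) = A; δ(B, d) = C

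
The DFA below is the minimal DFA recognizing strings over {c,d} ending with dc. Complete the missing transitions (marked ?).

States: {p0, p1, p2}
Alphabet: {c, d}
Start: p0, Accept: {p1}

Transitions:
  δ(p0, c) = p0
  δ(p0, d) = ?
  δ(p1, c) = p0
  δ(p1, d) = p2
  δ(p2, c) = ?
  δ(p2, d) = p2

From the language and accept set, identify what each state tracks — p0: no suffix match; p1: suffix is dc; p2: one trailing d.
Each missing δ(q, a) is the state matching the new tracked value after reading a.
δ(p0, d) = p2; δ(p2, c) = p1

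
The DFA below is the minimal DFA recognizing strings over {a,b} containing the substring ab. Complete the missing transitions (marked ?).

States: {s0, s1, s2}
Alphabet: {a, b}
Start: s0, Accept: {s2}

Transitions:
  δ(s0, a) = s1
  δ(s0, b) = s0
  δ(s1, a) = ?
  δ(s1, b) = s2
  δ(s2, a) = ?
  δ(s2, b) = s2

From the language and accept set, identify what each state tracks — s0: no a seen yet; s1: seen a a, waiting for b; s2: substring ab seen.
Each missing δ(q, a) is the state matching the new tracked value after reading a.
δ(s1, a) = s1; δ(s2, a) = s2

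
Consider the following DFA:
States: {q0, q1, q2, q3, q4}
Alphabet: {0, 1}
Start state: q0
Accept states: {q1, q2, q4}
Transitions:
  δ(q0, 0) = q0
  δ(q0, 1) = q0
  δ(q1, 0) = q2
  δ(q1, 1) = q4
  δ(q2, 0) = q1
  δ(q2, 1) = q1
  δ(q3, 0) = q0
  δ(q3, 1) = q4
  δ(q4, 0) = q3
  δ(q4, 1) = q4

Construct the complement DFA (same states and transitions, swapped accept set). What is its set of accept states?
Complement accept states = All states \ Original accept states
= {q0, q1, q2, q3, q4} \ {q1, q2, q4}
{q0, q3}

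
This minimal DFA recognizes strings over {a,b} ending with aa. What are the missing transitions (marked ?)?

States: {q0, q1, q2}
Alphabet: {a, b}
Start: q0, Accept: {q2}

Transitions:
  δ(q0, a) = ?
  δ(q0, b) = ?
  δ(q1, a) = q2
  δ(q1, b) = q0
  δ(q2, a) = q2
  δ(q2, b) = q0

From the language and accept set, identify what each state tracks — q0: last symbol not a; q1: one trailing a; q2: two trailing a's.
Each missing δ(q, a) is the state matching the new tracked value after reading a.
δ(q0, a) = q1; δ(q0, b) = q0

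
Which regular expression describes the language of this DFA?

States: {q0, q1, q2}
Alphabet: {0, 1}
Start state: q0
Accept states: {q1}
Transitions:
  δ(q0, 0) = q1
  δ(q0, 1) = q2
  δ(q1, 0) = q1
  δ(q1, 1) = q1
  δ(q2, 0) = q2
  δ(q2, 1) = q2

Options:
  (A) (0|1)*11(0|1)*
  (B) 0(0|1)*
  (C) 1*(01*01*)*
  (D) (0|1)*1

Check each option against the DFA on short strings; one disagreement eliminates an option:
  (A) (0|1)*11(0|1)*: on '0' the DFA goes q0 → q1 and accepts (q1 ∈ Accept), but the regex does not match it → eliminate
  (B) 0(0|1)*: agrees with the DFA on every string of length ≤ 6
  (C) 1*(01*01*)*: on ε the DFA stays in q0 and rejects (q0 ∉ Accept), but the regex matches it → eliminate
  (D) (0|1)*1: on '0' the DFA goes q0 → q1 and accepts (q1 ∈ Accept), but the regex does not match it → eliminate
Only (B) is consistent with the DFA.
(B) 0(0|1)*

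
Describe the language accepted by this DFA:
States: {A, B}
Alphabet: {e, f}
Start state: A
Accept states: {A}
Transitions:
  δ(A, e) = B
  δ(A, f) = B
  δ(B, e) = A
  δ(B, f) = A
Testing a few strings:
  'eee' → reject
  'f' → reject
  'fff' → reject
  'e' → reject
State roles: A=even length so far; B=odd length so far
All strings over {e,f} of even length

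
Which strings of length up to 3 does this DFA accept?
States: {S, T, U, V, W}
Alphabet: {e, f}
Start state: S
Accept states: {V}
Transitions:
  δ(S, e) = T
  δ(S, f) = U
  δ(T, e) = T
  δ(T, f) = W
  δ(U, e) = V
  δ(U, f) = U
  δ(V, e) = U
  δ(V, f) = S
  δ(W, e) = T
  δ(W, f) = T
fe, ffe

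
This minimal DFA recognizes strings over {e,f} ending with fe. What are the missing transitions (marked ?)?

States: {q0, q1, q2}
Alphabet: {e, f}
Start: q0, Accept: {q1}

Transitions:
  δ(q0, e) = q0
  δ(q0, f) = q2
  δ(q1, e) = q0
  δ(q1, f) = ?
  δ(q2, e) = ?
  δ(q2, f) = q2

From the language and accept set, identify what each state tracks — q0: no suffix match; q1: suffix is fe; q2: one trailing f.
Each missing δ(q, a) is the state matching the new tracked value after reading a.
δ(q1, f) = q2; δ(q2, e) = q1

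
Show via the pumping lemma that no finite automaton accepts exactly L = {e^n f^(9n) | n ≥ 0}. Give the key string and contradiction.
Assume L is regular with pumping length p. Idea: pumping the e-block breaks the 1:9 ratio.
Choose s = e^p f^(9p) (length 10p ≥ p). By the pumping lemma, s = xyz with |xy| ≤ p, |y| > 0, so y = e^k with k ≥ 1. Then xy²z = e^(p+k) f^(9p). For this to be in L we would need 9p = 9(p+k), i.e. 9k = 0, contradicting k ≥ 1. So xy²z ∉ L.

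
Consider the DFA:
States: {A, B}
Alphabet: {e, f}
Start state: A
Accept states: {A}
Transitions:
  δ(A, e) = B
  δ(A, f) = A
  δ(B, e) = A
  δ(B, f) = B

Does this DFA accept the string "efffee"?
Processing string "efffee":
  A --e--> B
  B --f--> B
  B --f--> B
  B --f--> B
  B --e--> A
  A --e--> B
Final state: B
Accept states: {A}
No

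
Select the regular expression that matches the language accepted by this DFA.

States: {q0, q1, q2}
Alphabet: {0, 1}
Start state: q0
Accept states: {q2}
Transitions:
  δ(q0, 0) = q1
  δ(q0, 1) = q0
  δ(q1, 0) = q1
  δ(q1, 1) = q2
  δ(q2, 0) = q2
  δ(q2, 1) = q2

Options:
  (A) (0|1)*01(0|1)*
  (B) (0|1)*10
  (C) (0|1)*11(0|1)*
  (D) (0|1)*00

Check each option against the DFA on short strings; one disagreement eliminates an option:
  (A) (0|1)*01(0|1)*: agrees with the DFA on every string of length ≤ 6
  (B) (0|1)*10: on '01' the DFA goes q0 → q1 → q2 and accepts (q2 ∈ Accept), but the regex does not match it → eliminate
  (C) (0|1)*11(0|1)*: on '01' the DFA goes q0 → q1 → q2 and accepts (q2 ∈ Accept), but the regex does not match it → eliminate
  (D) (0|1)*00: on '00' the DFA goes q0 → q1 → q1 and rejects (q1 ∉ Accept), but the regex matches it → eliminate
Only (A) is consistent with the DFA.
(A) (0|1)*01(0|1)*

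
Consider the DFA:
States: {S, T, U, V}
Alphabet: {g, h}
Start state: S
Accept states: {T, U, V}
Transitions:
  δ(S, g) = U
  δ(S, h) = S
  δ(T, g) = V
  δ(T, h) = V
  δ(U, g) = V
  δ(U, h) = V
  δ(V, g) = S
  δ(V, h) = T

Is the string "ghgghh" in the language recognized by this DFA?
Processing string "ghgghh":
  S --g--> U
  U --h--> V
  V --g--> S
  S --g--> U
  U --h--> V
  V --h--> T
Final state: T
Accept states: {T, U, V}
Yes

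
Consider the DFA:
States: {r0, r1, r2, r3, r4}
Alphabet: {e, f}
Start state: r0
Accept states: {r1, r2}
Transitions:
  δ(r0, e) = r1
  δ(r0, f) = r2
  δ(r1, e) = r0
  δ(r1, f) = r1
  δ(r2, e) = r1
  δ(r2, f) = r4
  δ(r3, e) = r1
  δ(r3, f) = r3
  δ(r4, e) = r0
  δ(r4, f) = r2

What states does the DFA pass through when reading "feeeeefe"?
read 'f': r0 → r2
  read 'e': r2 → r1
  read 'e': r1 → r0
  read 'e': r0 → r1
  read 'e': r1 → r0
  read 'e': r0 → r1
  read 'f': r1 → r1
  read 'e': r1 → r0
r0 -> r2 -> r1 -> r0 -> r1 -> r0 -> r1 -> r1 -> r0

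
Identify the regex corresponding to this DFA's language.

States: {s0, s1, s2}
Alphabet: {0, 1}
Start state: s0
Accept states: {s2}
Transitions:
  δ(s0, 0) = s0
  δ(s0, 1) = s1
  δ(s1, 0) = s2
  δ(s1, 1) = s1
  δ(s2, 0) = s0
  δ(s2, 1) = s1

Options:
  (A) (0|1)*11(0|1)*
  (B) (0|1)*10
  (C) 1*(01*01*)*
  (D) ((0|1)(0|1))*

Check each option against the DFA on short strings; one disagreement eliminates an option:
  (A) (0|1)*11(0|1)*: on '10' the DFA goes s0 → s1 → s2 and accepts (s2 ∈ Accept), but the regex does not match it → eliminate
  (B) (0|1)*10: agrees with the DFA on every string of length ≤ 6
  (C) 1*(01*01*)*: on ε the DFA stays in s0 and rejects (s0 ∉ Accept), but the regex matches it → eliminate
  (D) ((0|1)(0|1))*: on ε the DFA stays in s0 and rejects (s0 ∉ Accept), but the regex matches it → eliminate
Only (B) is consistent with the DFA.
(B) (0|1)*10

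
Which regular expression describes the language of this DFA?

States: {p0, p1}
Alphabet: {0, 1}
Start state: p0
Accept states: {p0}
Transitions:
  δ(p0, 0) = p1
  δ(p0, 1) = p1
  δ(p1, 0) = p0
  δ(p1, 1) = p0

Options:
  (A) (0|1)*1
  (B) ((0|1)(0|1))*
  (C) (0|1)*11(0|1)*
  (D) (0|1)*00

Check each option against the DFA on short strings; one disagreement eliminates an option:
  (A) (0|1)*1: on ε the DFA stays in p0 and accepts (p0 ∈ Accept), but the regex does not match it → eliminate
  (B) ((0|1)(0|1))*: agrees with the DFA on every string of length ≤ 6
  (C) (0|1)*11(0|1)*: on ε the DFA stays in p0 and accepts (p0 ∈ Accept), but the regex does not match it → eliminate
  (D) (0|1)*00: on ε the DFA stays in p0 and accepts (p0 ∈ Accept), but the regex does not match it → eliminate
Only (B) is consistent with the DFA.
(B) ((0|1)(0|1))*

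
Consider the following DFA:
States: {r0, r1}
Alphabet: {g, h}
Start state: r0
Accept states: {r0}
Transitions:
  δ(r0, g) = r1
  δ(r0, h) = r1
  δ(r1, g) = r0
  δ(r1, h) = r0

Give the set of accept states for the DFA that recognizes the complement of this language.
Complement accept states = All states \ Original accept states
= {r0, r1} \ {r0}
{r1}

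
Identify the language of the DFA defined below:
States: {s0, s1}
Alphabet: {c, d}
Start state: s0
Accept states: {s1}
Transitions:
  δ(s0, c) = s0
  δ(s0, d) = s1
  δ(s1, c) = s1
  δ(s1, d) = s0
Testing a few strings:
  'c' → reject
  'cd' → accept
  'd' → accept
  'ccd' → accept
State roles: s0=even number of d's so far; s1=odd number of d's so far
All strings over {c,d} with an odd number of d's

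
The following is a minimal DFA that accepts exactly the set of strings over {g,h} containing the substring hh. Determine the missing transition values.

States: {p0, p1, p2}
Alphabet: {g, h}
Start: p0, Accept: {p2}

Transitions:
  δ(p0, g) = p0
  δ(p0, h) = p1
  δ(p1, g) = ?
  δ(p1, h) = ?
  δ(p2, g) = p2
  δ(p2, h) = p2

From the language and accept set, identify what each state tracks — p0: no progress toward hh; p1: one trailing h; p2: substring hh seen.
Each missing δ(q, a) is the state matching the new tracked value after reading a.
δ(p1, g) = p0; δ(p1, h) = p2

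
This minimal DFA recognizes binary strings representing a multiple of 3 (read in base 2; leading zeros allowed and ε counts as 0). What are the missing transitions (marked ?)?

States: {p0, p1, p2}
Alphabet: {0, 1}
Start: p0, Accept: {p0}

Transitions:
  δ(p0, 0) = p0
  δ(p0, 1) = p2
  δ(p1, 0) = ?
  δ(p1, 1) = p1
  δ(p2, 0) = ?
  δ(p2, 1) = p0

From the language and accept set, identify what each state tracks — p0: value ≡ 0 (mod 3); p1: value ≡ 2 (mod 3); p2: value ≡ 1 (mod 3).
Each missing δ(q, a) is the state matching the new tracked value after reading a.
δ(p1, 0) = p2; δ(p2, 0) = p1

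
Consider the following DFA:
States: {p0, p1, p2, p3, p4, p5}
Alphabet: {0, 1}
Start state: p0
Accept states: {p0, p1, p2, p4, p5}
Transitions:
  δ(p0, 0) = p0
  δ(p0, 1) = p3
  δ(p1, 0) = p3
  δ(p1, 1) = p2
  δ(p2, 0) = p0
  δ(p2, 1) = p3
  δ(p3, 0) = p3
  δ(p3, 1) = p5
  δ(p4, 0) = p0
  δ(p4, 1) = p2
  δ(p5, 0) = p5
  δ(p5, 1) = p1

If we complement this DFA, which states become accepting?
Complement accept states = All states \ Original accept states
= {p0, p1, p2, p3, p4, p5} \ {p0, p1, p2, p4, p5}
{p3}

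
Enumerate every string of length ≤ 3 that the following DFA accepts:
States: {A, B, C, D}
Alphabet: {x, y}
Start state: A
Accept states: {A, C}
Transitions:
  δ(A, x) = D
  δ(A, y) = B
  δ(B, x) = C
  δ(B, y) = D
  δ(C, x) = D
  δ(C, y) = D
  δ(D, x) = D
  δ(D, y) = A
ε, xy, yx, xxy, yyy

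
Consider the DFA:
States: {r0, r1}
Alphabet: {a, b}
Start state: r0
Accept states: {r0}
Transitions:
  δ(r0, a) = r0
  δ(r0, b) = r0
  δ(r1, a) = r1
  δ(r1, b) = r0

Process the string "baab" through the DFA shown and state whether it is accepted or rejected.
Processing string "baab":
  r0 --b--> r0
  r0 --a--> r0
  r0 --a--> r0
  r0 --b--> r0
Final state: r0
Accept states: {r0}
Yes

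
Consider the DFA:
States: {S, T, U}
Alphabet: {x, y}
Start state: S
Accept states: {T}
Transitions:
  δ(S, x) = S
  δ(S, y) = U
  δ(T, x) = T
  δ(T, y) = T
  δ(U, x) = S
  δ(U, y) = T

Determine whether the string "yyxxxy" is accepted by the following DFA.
Processing string "yyxxxy":
  S --y--> U
  U --y--> T
  T --x--> T
  T --x--> T
  T --x--> T
  T --y--> T
Final state: T
Accept states: {T}
Yes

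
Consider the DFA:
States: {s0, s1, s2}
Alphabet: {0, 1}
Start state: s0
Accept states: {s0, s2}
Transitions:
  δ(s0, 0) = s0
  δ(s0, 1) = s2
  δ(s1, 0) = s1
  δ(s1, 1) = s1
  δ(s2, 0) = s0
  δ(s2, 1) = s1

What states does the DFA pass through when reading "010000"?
read '0': s0 → s0
  read '1': s0 → s2
  read '0': s2 → s0
  read '0': s0 → s0
  read '0': s0 → s0
  read '0': s0 → s0
s0 -> s0 -> s2 -> s0 -> s0 -> s0 -> s0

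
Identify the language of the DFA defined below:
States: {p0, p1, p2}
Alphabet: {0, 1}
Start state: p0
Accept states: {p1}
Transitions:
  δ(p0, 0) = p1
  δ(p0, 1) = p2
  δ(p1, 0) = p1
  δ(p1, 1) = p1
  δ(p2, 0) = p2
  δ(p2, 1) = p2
Testing a few strings:
  '010' → accept
  '0' → accept
  '110' → reject
  '01' → accept
State roles: p0=no input read; p1=started with 0; p2=started with 1 (dead)
All binary strings starting with 0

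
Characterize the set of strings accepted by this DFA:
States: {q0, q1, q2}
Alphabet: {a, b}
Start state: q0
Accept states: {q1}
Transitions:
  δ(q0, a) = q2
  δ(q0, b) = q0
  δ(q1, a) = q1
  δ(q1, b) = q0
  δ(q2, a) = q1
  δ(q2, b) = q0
Testing a few strings:
  'aba' → reject
  'bbb' → reject
  'a' → reject
  'aaaa' → accept
State roles: q0=last symbol not a; q1=two trailing a's; q2=one trailing a
All strings over {a,b} ending with aa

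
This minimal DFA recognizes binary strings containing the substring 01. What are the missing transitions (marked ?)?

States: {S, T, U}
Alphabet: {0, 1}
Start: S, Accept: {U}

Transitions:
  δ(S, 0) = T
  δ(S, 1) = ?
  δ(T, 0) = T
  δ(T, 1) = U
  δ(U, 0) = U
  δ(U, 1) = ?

From the language and accept set, identify what each state tracks — S: no 0 seen yet; T: seen a 0, waiting for 1; U: substring 01 seen.
Each missing δ(q, a) is the state matching the new tracked value after reading a.
δ(S, 1) = S; δ(U, 1) = U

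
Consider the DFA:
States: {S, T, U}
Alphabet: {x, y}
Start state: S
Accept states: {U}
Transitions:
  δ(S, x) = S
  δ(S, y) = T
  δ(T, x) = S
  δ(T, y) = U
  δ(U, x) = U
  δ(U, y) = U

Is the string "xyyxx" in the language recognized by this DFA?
Processing string "xyyxx":
  S --x--> S
  S --y--> T
  T --y--> U
  U --x--> U
  U --x--> U
Final state: U
Accept states: {U}
Yes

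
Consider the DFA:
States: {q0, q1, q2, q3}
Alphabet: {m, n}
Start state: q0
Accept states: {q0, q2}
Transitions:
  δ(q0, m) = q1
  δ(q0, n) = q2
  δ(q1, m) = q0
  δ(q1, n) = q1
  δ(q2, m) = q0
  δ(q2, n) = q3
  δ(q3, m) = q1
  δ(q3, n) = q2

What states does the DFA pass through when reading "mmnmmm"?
read 'm': q0 → q1
  read 'm': q1 → q0
  read 'n': q0 → q2
  read 'm': q2 → q0
  read 'm': q0 → q1
  read 'm': q1 → q0
q0 -> q1 -> q0 -> q2 -> q0 -> q1 -> q0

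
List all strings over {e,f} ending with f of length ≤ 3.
f, ef, ff, eef, eff, fef, fff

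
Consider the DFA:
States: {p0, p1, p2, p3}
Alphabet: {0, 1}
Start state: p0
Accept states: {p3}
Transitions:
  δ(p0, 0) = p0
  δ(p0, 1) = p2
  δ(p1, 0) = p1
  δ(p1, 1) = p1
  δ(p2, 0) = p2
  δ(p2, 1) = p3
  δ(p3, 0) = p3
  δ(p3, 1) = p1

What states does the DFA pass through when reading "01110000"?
read '0': p0 → p0
  read '1': p0 → p2
  read '1': p2 → p3
  read '1': p3 → p1
  read '0': p1 → p1
  read '0': p1 → p1
  read '0': p1 → p1
  read '0': p1 → p1
p0 -> p0 -> p2 -> p3 -> p1 -> p1 -> p1 -> p1 -> p1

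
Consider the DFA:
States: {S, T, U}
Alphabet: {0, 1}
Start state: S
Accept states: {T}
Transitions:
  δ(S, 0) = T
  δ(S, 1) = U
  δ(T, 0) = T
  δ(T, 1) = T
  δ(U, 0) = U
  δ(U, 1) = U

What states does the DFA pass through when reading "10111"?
read '1': S → U
  read '0': U → U
  read '1': U → U
  read '1': U → U
  read '1': U → U
S -> U -> U -> U -> U -> U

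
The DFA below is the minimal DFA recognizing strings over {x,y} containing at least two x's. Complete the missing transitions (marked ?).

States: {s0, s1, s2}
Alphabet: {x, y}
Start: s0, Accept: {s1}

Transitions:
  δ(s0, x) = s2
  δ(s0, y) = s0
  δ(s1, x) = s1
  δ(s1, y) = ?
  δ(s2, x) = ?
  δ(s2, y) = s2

From the language and accept set, identify what each state tracks — s0: zero x's seen; s1: ≥ two x's seen; s2: one x seen.
Each missing δ(q, a) is the state matching the new tracked value after reading a.
δ(s1, y) = s1; δ(s2, x) = s1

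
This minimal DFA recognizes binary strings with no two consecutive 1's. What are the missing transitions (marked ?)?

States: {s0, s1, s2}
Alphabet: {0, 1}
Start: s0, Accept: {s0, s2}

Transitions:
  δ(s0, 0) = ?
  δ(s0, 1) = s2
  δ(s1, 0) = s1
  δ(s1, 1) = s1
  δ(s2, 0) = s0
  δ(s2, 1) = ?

From the language and accept set, identify what each state tracks — s0: last symbol not 1 (ok); s1: saw 11 (dead); s2: last symbol 1 (ok).
Each missing δ(q, a) is the state matching the new tracked value after reading a.
δ(s0, 0) = s0; δ(s2, 1) = s1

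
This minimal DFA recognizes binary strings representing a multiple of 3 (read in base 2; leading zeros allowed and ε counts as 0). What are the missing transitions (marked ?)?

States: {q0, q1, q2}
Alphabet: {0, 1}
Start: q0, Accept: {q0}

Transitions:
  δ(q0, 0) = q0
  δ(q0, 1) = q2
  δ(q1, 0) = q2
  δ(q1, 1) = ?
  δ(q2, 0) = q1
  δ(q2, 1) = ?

From the language and accept set, identify what each state tracks — q0: value ≡ 0 (mod 3); q1: value ≡ 2 (mod 3); q2: value ≡ 1 (mod 3).
Each missing δ(q, a) is the state matching the new tracked value after reading a.
δ(q1, 1) = q1; δ(q2, 1) = q0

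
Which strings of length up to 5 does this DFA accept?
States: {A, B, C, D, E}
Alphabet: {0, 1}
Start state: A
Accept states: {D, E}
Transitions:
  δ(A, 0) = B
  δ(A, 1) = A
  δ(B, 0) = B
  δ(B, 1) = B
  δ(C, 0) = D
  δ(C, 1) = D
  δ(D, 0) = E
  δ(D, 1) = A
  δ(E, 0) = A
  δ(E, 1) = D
None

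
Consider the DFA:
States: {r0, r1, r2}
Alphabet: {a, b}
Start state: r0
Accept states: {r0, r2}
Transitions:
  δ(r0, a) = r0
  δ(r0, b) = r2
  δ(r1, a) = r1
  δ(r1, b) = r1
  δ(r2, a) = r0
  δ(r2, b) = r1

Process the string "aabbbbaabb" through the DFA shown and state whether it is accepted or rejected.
Processing string "aabbbbaabb":
  r0 --a--> r0
  r0 --a--> r0
  r0 --b--> r2
  r2 --b--> r1
  r1 --b--> r1
  r1 --b--> r1
  r1 --a--> r1
  r1 --a--> r1
  r1 --b--> r1
  r1 --b--> r1
Final state: r1
Accept states: {r0, r2}
No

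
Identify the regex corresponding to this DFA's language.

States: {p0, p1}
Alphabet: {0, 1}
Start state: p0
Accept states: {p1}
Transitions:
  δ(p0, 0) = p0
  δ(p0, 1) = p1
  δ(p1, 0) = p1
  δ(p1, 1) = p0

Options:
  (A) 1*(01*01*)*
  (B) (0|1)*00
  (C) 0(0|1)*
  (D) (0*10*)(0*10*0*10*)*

Check each option against the DFA on short strings; one disagreement eliminates an option:
  (A) 1*(01*01*)*: on ε the DFA stays in p0 and rejects (p0 ∉ Accept), but the regex matches it → eliminate
  (B) (0|1)*00: on '1' the DFA goes p0 → p1 and accepts (p1 ∈ Accept), but the regex does not match it → eliminate
  (C) 0(0|1)*: on '0' the DFA goes p0 → p0 and rejects (p0 ∉ Accept), but the regex matches it → eliminate
  (D) (0*10*)(0*10*0*10*)*: agrees with the DFA on every string of length ≤ 6
Only (D) is consistent with the DFA.
(D) (0*10*)(0*10*0*10*)*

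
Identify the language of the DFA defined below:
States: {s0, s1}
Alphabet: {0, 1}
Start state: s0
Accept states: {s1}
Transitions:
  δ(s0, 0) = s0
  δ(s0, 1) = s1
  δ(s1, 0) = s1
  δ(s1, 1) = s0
Testing a few strings:
  '01' → accept
  '0' → reject
  '011' → reject
  '10' → accept
State roles: s0=even number of 1's so far; s1=odd number of 1's so far
All binary strings with an odd number of 1's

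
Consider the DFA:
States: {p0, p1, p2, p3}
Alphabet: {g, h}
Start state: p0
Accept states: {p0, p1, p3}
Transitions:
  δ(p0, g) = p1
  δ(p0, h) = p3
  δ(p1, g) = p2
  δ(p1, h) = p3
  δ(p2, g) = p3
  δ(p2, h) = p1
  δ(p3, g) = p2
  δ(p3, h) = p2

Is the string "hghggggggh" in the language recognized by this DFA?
Processing string "hghggggggh":
  p0 --h--> p3
  p3 --g--> p2
  p2 --h--> p1
  p1 --g--> p2
  p2 --g--> p3
  p3 --g--> p2
  p2 --g--> p3
  p3 --g--> p2
  p2 --g--> p3
  p3 --h--> p2
Final state: p2
Accept states: {p0, p1, p3}
No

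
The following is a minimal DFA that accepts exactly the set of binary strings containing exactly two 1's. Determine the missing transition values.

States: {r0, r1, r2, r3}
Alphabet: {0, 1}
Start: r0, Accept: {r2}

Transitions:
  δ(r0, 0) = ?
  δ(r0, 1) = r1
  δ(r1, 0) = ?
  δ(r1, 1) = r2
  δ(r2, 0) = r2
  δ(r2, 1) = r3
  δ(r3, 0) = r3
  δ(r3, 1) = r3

From the language and accept set, identify what each state tracks — r0: zero 1's; r1: one 1; r2: two 1's; r3: ≥ three 1's (dead).
Each missing δ(q, a) is the state matching the new tracked value after reading a.
δ(r0, 0) = r0; δ(r1, 0) = r1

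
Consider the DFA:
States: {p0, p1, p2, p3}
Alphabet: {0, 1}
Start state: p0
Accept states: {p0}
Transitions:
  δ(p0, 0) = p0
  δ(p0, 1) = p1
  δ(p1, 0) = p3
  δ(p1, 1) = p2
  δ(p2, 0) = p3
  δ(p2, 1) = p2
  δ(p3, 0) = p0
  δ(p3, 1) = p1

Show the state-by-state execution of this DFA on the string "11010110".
read '1': p0 → p1
  read '1': p1 → p2
  read '0': p2 → p3
  read '1': p3 → p1
  read '0': p1 → p3
  read '1': p3 → p1
  read '1': p1 → p2
  read '0': p2 → p3
p0 -> p1 -> p2 -> p3 -> p1 -> p3 -> p1 -> p2 -> p3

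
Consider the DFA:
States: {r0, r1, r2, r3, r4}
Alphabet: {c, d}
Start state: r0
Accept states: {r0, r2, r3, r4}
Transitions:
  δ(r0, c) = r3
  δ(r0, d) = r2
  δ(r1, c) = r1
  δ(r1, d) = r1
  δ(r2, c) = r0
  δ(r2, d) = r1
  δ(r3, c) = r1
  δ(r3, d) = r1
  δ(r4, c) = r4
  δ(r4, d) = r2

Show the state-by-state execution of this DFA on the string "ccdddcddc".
read 'c': r0 → r3
  read 'c': r3 → r1
  read 'd': r1 → r1
  read 'd': r1 → r1
  read 'd': r1 → r1
  read 'c': r1 → r1
  read 'd': r1 → r1
  read 'd': r1 → r1
  read 'c': r1 → r1
r0 -> r3 -> r1 -> r1 -> r1 -> r1 -> r1 -> r1 -> r1 -> r1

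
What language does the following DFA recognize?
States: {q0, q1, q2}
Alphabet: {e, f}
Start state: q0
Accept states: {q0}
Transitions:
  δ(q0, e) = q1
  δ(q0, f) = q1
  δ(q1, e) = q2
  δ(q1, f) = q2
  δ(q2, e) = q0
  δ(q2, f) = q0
Testing a few strings:
  'fefe' → reject
  'fe' → reject
  'ef' → reject
  'e' → reject
State roles: q0=length ≡ 0 (mod 3); q1=length ≡ 1 (mod 3); q2=length ≡ 2 (mod 3)
All strings over {e,f} whose length is a multiple of 3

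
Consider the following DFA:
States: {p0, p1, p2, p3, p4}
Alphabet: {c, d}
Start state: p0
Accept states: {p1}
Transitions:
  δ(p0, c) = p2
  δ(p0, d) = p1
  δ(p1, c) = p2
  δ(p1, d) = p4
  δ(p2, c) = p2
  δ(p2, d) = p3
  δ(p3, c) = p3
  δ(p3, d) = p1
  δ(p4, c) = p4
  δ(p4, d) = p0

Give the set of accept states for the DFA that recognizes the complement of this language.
Complement accept states = All states \ Original accept states
= {p0, p1, p2, p3, p4} \ {p1}
{p0, p2, p3, p4}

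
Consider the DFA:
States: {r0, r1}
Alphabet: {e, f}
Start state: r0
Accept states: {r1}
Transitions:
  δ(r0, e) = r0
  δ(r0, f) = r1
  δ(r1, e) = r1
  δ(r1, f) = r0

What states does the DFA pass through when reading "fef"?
read 'f': r0 → r1
  read 'e': r1 → r1
  read 'f': r1 → r0
r0 -> r1 -> r1 -> r0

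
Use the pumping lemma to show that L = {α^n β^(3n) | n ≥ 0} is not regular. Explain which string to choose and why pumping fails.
Assume L is regular with pumping length p. Idea: pumping the α-block breaks the 1:3 ratio.
Choose s = α^p β^(3p) (length 4p ≥ p). By the pumping lemma, s = xyz with |xy| ≤ p, |y| > 0, so y = α^k with k ≥ 1. Then xy²z = α^(p+k) β^(3p). For this to be in L we would need 3p = 3(p+k), i.e. 3k = 0, contradicting k ≥ 1. So xy²z ∉ L.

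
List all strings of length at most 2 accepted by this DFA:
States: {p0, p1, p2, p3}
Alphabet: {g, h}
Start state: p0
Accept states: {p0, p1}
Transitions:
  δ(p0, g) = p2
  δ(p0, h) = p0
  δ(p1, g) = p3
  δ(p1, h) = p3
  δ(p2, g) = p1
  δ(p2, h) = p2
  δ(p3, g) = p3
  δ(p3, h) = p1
ε, h, gg, hh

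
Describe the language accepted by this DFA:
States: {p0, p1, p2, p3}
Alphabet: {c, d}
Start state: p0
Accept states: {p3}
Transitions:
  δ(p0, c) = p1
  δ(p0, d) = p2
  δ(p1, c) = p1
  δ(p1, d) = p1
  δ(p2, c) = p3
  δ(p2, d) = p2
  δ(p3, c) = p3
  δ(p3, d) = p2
Testing a few strings:
  'dd' → reject
  'c' → reject
  'ccdd' → reject
  'dddc' → accept
State roles: p0=no input read; p1=started with c (dead); p2=started with d, last symbol d; p3=started with d, last symbol c
All strings over {c,d} that start with d and end with c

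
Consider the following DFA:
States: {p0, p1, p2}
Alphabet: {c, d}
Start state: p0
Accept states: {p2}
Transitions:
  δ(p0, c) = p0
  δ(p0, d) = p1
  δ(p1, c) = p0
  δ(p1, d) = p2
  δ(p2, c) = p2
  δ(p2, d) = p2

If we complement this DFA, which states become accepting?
Complement accept states = All states \ Original accept states
= {p0, p1, p2} \ {p2}
{p0, p1}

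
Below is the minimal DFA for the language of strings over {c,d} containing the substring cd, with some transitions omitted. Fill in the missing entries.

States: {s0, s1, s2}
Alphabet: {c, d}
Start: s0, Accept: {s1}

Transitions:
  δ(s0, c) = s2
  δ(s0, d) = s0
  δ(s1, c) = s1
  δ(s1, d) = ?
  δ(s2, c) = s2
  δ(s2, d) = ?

From the language and accept set, identify what each state tracks — s0: no c seen yet; s1: substring cd seen; s2: seen a c, waiting for d.
Each missing δ(q, a) is the state matching the new tracked value after reading a.
δ(s1, d) = s1; δ(s2, d) = s1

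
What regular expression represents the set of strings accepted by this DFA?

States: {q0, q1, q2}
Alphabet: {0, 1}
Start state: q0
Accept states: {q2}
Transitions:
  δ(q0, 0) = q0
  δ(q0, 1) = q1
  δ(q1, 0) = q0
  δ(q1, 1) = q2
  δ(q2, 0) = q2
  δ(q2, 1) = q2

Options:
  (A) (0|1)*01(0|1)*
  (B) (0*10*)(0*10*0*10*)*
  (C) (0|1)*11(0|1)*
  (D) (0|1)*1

Check each option against the DFA on short strings; one disagreement eliminates an option:
  (A) (0|1)*01(0|1)*: on '01' the DFA goes q0 → q0 → q1 and rejects (q1 ∉ Accept), but the regex matches it → eliminate
  (B) (0*10*)(0*10*0*10*)*: on '1' the DFA goes q0 → q1 and rejects (q1 ∉ Accept), but the regex matches it → eliminate
  (C) (0|1)*11(0|1)*: agrees with the DFA on every string of length ≤ 6
  (D) (0|1)*1: on '1' the DFA goes q0 → q1 and rejects (q1 ∉ Accept), but the regex matches it → eliminate
Only (C) is consistent with the DFA.
(C) (0|1)*11(0|1)*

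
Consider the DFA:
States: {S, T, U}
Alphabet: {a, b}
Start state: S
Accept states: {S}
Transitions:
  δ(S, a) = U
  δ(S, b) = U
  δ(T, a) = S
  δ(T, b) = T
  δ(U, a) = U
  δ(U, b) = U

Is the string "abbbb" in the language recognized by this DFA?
Processing string "abbbb":
  S --a--> U
  U --b--> U
  U --b--> U
  U --b--> U
  U --b--> U
Final state: U
Accept states: {S}
No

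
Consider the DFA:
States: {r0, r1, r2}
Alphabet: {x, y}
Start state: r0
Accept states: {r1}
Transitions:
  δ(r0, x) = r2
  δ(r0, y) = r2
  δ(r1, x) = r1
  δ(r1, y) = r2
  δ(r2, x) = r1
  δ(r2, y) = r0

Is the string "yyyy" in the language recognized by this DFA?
Processing string "yyyy":
  r0 --y--> r2
  r2 --y--> r0
  r0 --y--> r2
  r2 --y--> r0
Final state: r0
Accept states: {r1}
No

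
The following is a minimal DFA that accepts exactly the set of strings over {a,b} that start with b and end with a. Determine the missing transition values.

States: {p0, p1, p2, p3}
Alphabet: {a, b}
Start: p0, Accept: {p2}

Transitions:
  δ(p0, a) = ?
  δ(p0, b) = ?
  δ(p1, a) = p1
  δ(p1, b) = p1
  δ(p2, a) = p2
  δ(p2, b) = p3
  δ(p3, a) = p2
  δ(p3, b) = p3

From the language and accept set, identify what each state tracks — p0: no input read; p1: started with a (dead); p2: started with b, last symbol a; p3: started with b, last symbol b.
Each missing δ(q, a) is the state matching the new tracked value after reading a.
δ(p0, a) = p1; δ(p0, b) = p3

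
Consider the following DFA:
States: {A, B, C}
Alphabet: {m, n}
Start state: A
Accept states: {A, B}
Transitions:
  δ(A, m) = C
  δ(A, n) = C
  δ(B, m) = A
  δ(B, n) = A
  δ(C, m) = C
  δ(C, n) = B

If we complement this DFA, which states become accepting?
Complement accept states = All states \ Original accept states
= {A, B, C} \ {A, B}
{C}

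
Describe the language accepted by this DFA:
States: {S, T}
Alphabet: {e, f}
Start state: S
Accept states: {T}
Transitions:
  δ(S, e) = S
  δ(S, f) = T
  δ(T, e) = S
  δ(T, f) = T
Testing a few strings:
  'ee' → reject
  'fef' → accept
  'ffe' → reject
  'e' → reject
State roles: S=last symbol not f; T=last symbol is f
All strings over {e,f} ending with f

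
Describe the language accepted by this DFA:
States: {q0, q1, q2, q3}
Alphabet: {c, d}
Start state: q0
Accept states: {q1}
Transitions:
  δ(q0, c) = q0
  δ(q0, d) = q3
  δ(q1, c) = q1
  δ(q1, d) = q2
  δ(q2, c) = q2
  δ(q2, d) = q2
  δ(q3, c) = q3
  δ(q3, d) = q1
Testing a few strings:
  'dcc' → reject
  'c' → reject
  'd' → reject
  'ccd' → reject
State roles: q0=zero d's; q1=two d's; q2=≥ three d's (dead); q3=one d
All strings over {c,d} containing exactly two d's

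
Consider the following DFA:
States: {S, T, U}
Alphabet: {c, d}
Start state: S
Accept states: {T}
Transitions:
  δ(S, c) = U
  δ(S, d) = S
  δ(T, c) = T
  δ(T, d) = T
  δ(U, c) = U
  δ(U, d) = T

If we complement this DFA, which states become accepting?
Complement accept states = All states \ Original accept states
= {S, T, U} \ {T}
{S, U}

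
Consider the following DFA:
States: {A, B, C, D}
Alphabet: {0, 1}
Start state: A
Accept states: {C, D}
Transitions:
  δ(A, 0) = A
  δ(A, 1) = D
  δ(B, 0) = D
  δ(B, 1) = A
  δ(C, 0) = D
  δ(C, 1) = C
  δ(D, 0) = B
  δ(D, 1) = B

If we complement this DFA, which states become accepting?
Complement accept states = All states \ Original accept states
= {A, B, C, D} \ {C, D}
{A, B}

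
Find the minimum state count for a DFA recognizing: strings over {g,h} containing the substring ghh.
By Myhill–Nerode, count the distinguishable equivalence classes: 4 classes — one per longest suffix of the input that is a prefix of 'ghh' (lengths 0 through 2), plus an absorbing 'already seen ghh' class.
4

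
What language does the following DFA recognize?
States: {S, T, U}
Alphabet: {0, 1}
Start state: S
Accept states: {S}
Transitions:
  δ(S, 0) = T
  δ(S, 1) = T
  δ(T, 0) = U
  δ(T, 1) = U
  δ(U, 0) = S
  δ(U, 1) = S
Testing a few strings:
  '0' → reject
  '1' → reject
  '0111' → reject
  '01' → reject
State roles: S=length ≡ 0 (mod 3); T=length ≡ 1 (mod 3); U=length ≡ 2 (mod 3)
All binary strings whose length is a multiple of 3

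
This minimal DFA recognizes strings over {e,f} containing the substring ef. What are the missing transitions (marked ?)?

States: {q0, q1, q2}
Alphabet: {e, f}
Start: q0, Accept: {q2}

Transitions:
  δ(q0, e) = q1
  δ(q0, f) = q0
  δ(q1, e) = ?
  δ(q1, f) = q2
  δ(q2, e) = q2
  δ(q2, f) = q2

From the language and accept set, identify what each state tracks — q0: no e seen yet; q1: seen a e, waiting for f; q2: substring ef seen.
Each missing δ(q, a) is the state matching the new tracked value after reading a.
δ(q1, e) = q1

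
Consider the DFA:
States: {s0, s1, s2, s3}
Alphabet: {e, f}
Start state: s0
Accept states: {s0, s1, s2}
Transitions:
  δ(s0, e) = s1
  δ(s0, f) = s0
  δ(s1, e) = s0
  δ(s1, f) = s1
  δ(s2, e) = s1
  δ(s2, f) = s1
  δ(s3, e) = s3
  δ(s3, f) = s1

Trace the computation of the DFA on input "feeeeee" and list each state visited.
read 'f': s0 → s0
  read 'e': s0 → s1
  read 'e': s1 → s0
  read 'e': s0 → s1
  read 'e': s1 → s0
  read 'e': s0 → s1
  read 'e': s1 → s0
s0 -> s0 -> s1 -> s0 -> s1 -> s0 -> s1 -> s0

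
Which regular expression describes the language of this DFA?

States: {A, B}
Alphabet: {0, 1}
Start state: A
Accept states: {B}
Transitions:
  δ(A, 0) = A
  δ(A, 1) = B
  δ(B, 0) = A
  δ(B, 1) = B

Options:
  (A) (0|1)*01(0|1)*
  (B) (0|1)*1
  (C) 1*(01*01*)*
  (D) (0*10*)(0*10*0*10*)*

Check each option against the DFA on short strings; one disagreement eliminates an option:
  (A) (0|1)*01(0|1)*: on '1' the DFA goes A → B and accepts (B ∈ Accept), but the regex does not match it → eliminate
  (B) (0|1)*1: agrees with the DFA on every string of length ≤ 6
  (C) 1*(01*01*)*: on ε the DFA stays in A and rejects (A ∉ Accept), but the regex matches it → eliminate
  (D) (0*10*)(0*10*0*10*)*: on '10' the DFA goes A → B → A and rejects (A ∉ Accept), but the regex matches it → eliminate
Only (B) is consistent with the DFA.
(B) (0|1)*1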